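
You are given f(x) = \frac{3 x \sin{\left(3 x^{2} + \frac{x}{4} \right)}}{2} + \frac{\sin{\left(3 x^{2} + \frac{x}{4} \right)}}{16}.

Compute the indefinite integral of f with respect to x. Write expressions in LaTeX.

F(x) = - \frac{\cos{\left(3 x^{2} + \frac{x}{4} \right)}}{4} + C

The substitution u = 3 x^{2} + \frac{x}{4} works: f is exactly (dF/du)*(du/dx) for that inner function.
Check: d/dx[- \frac{\cos{\left(3 x^{2} + \frac{x}{4} \right)}}{4}] = \frac{3 x \sin{\left(3 x^{2} + \frac{x}{4} \right)}}{2} + \frac{\sin{\left(3 x^{2} + \frac{x}{4} \right)}}{16} = f(x).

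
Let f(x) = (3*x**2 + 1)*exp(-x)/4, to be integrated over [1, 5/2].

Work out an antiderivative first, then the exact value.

Recognize the product-rule pattern: f = u'v + uv' with u = -3*x**2/4 - 3*x/2 - 7/4, v = exp(-x), so integration by parts undoes it.
F(x) = (-3*x**2 - 6*x - 7)*exp(-x)/4 is an antiderivative of f.
Check: d/dx[(-3*x**2 - 6*x - 7)*exp(-x)/4] = (3*x**2 + 1)*exp(-x)/4 = f(x).
F(5/2) = -163*exp(-5/2)/16; F(1) = -4*exp(-1).
Integral = F(5/2) - F(1) = -163*exp(-5/2)/16 + 4*exp(-1).

Antiderivative: F(x) = (-3*x**2 - 6*x - 7)*exp(-x)/4; value = -163*exp(-5/2)/16 + 4*exp(-1)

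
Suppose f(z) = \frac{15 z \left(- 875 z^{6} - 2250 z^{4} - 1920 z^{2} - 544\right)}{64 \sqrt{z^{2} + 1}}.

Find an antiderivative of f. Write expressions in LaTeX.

Recognize the product-rule pattern: f = u'v + uv' with u = - 15 \sqrt{z^{2} + 1}, v = \left(\frac{5 z^{2}}{4} + 1\right)^{3}, so integration by parts undoes it.
Check: d/dz[- \frac{1875 z^{6} \sqrt{z^{2} + 1}}{64} - \frac{1125 z^{4} \sqrt{z^{2} + 1}}{16} - \frac{225 z^{2} \sqrt{z^{2} + 1}}{4} - 15 \sqrt{z^{2} + 1}] = \frac{- 13125 z^{7} - 33750 z^{5} - 28800 z^{3} - 8160 z}{64 \sqrt{z^{2} + 1}}, which equals f(z).

An antiderivative is F(z) = - \frac{1875 z^{6} \sqrt{z^{2} + 1}}{64} - \frac{1125 z^{4} \sqrt{z^{2} + 1}}{16} - \frac{225 z^{2} \sqrt{z^{2} + 1}}{4} - 15 \sqrt{z^{2} + 1}.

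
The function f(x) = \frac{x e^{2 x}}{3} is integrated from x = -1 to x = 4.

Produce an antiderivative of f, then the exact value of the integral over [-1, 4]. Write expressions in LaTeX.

Recognize the product-rule pattern: f = u'v + uv' with u = \frac{x}{6} - \frac{1}{12}, v = e^{2 x}, so integration by parts undoes it.
F(x) = \frac{x e^{2 x}}{6} - \frac{e^{2 x}}{12} is an antiderivative of f.
Check: d/dx[\frac{x e^{2 x}}{6} - \frac{e^{2 x}}{12}] = \frac{x e^{2 x}}{3} = f(x).
F(4) = \frac{7 e^{8}}{12}; F(-1) = - \frac{1}{4 e^{2}}.
Integral = F(4) - F(-1) = \frac{1}{4 e^{2}} + \frac{7 e^{8}}{12}.

Antiderivative: F(x) = \frac{x e^{2 x}}{6} - \frac{e^{2 x}}{12}; value = \frac{1}{4 e^{2}} + \frac{7 e^{8}}{12}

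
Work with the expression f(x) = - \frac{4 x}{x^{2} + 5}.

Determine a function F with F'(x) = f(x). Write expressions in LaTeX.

The substitution u = x^{2} + 5 works: f is exactly (dF/du)*(du/dx) for that inner function.
Check: d/dx[- 2 \log{\left(x^{2} + 5 \right)}] = - \frac{4 x}{x^{2} + 5} = f(x).

An antiderivative is F(x) = - 2 \log{\left(x^{2} + 5 \right)}.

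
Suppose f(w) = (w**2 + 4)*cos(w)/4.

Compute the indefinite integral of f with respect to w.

F(w) = w**2*sin(w)/4 + w*cos(w)/2 + sin(w)/2 + C

Recover f(w) by differentiating a candidate F(w); any mismatch rules it out.
Check: d/dw[w**2*sin(w)/4 + w*cos(w)/2 + sin(w)/2] = w**2*cos(w)/4 + cos(w), which equals f(w).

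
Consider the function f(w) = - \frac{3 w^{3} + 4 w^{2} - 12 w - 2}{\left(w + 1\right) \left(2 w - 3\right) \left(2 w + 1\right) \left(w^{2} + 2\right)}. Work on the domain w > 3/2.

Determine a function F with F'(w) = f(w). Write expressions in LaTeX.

Factor the denominator (\left(w + 1\right) \left(2 w - 3\right) \left(2 w + 1\right) \left(w^{2} + 2\right)) and decompose: f = \frac{2 \left(16 w - 95\right)}{153 \left(w^{2} + 2\right)} + \frac{37}{36 \left(2 w + 1\right)} + \frac{7}{340 \left(2 w - 3\right)} - \frac{11}{15 \left(w + 1\right)}; each piece integrates to a log, atan, or power term.
Check: d/dw[\frac{7 \log{\left(w - \frac{3}{2} \right)}}{680} + \frac{37 \log{\left(w + \frac{1}{2} \right)}}{72} - \frac{11 \log{\left(w + 1 \right)}}{15} + \frac{16 \log{\left(w^{2} + 2 \right)}}{153} - \frac{95 \sqrt{2} \operatorname{atan}{\left(\frac{\sqrt{2} w}{2} \right)}}{153}] = \frac{- 3 w^{3} - 4 w^{2} + 12 w + 2}{4 w^{5} + w^{3} - 3 w^{2} - 14 w - 6}, which equals f(w).

An antiderivative is F(w) = \frac{7 \log{\left(w - \frac{3}{2} \right)}}{680} + \frac{37 \log{\left(w + \frac{1}{2} \right)}}{72} - \frac{11 \log{\left(w + 1 \right)}}{15} + \frac{16 \log{\left(w^{2} + 2 \right)}}{153} - \frac{95 \sqrt{2} \operatorname{atan}{\left(\frac{\sqrt{2} w}{2} \right)}}{153}.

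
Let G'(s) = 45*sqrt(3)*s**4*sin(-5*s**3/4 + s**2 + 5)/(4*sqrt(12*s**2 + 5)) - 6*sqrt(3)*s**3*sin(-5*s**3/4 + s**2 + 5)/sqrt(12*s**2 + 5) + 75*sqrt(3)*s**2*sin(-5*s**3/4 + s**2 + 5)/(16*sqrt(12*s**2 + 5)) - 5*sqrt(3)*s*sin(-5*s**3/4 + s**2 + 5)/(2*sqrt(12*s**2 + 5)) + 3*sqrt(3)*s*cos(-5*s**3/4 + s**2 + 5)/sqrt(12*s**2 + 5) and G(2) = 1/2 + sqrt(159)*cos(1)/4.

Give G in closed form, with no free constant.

G(s) = (sqrt(3)*sqrt(12*s**2 + 5)*cos(-5*s**3/4 + s**2 + 5) + 2)/4

G'(s) has the shape u'v + uv' for u = 3*sqrt(4*s**2 + 5/3)/4 and v = cos(-5*s**3/4 + s**2 + 5) — it is the derivative of the product u*v.
A general antiderivative is 3*sqrt(4*s**2 + 5/3)*cos(-5*s**3/4 + s**2 + 5)/4 + C.
The condition gives C = 1/2 + sqrt(159)*cos(1)/4 - (sqrt(159)*cos(1)/4) = 1/2.
So G(s) = (sqrt(3)*sqrt(12*s**2 + 5)*cos(-5*s**3/4 + s**2 + 5) + 2)/4.
Check: d/ds[(sqrt(3)*sqrt(12*s**2 + 5)*cos(-5*s**3/4 + s**2 + 5) + 2)/4] = (180*sqrt(3)*s**4*sin(-5*s**3/4 + s**2 + 5) - 96*sqrt(3)*s**3*sin(-5*s**3/4 + s**2 + 5) + 75*sqrt(3)*s**2*sin(-5*s**3/4 + s**2 + 5) - 40*sqrt(3)*s*sin(-5*s**3/4 + s**2 + 5) + 48*sqrt(3)*s*cos(-5*s**3/4 + s**2 + 5))/(16*sqrt(12*s**2 + 5)), which equals G'(s).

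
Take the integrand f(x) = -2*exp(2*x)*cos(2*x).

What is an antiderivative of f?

A candidate is checked by its d/dx: the result must match f(x).
Check: d/dx[-exp(2*x)*sin(2*x)/2 - exp(2*x)*cos(2*x)/2] = -2*exp(2*x)*cos(2*x) = f(x).

An antiderivative is F(x) = -exp(2*x)*sin(2*x)/2 - exp(2*x)*cos(2*x)/2.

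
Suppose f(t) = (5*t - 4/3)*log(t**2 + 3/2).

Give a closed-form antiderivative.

An antiderivative is F(t) = 5*t**2*log(t**2 + 3/2)/2 - 5*t**2/2 - 4*t*log(t**2 + 3/2)/3 + 8*t/3 + 15*log(t**2 + 3/2)/4 - 4*sqrt(6)*atan(sqrt(6)*t/3)/3.

Check any antiderivative F(t) by computing F'(t) and comparing it with f(t).
Check: d/dt[5*t**2*log(t**2 + 3/2)/2 - 5*t**2/2 - 4*t*log(t**2 + 3/2)/3 + 8*t/3 + 15*log(t**2 + 3/2)/4 - 4*sqrt(6)*atan(sqrt(6)*t/3)/3] = 5*t*log(t**2 + 3/2) - 4*log(t**2 + 3/2)/3, which equals f(t).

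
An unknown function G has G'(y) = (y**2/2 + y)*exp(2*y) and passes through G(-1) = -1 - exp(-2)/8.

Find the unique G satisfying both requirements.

G(y) = (2*y**2*exp(2*y) + 2*y*exp(2*y) - exp(2*y) - 8)/8

Recognize the product-rule pattern: G'(y) = u'v + uv' with u = y**2/4 + y/4 - 1/8, v = exp(2*y), so integration by parts undoes it.
A general antiderivative is (2*y**2 + 2*y - 1)*exp(2*y)/8 + C.
The condition gives C = -1 - exp(-2)/8 - (-exp(-2)/8) = -1.
So G(y) = (2*y**2*exp(2*y) + 2*y*exp(2*y) - exp(2*y) - 8)/8.
Check: d/dy[(2*y**2*exp(2*y) + 2*y*exp(2*y) - exp(2*y) - 8)/8] = y**2*exp(2*y)/2 + y*exp(2*y), which equals G'(y).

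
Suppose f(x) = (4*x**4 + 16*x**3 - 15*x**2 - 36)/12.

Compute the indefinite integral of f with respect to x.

Any candidate F(x) must reproduce f(x) exactly when differentiated.
Check: d/dx[x*(4*x**4 + 20*x**3 - 25*x**2 - 180)/60] = x**4/3 + 4*x**3/3 - 5*x**2/4 - 3, which equals f(x).

F(x) = x*(4*x**4 + 20*x**3 - 25*x**2 - 180)/60 + C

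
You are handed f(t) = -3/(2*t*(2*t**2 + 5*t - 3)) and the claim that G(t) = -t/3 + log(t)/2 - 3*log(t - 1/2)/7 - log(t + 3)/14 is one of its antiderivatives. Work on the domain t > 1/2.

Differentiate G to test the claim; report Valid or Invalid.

d/dt[G] = (-4*t**3 - 10*t**2 + 6*t - 9)/(12*t**3 + 30*t**2 - 18*t)
d/dt[G] - f(t) = -1/3 != 0.

Invalid: d/dt[G] - f = -1/3, which is not 0.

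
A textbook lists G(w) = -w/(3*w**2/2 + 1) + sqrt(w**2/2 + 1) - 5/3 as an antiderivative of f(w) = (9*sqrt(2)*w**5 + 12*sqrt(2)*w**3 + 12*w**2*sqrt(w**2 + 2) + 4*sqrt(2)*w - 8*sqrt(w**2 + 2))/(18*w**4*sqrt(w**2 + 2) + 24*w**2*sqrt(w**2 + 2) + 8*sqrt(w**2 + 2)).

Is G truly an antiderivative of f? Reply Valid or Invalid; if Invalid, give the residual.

Valid. The derivative of G reproduces f.

d/dw[G] = (9*sqrt(2)*w**5 + 12*sqrt(2)*w**3 + 12*w**2*sqrt(w**2 + 2) + 4*sqrt(2)*w - 8*sqrt(w**2 + 2))/(18*w**4*sqrt(w**2 + 2) + 24*w**2*sqrt(w**2 + 2) + 8*sqrt(w**2 + 2))
This equals f(w) exactly, so the claim holds.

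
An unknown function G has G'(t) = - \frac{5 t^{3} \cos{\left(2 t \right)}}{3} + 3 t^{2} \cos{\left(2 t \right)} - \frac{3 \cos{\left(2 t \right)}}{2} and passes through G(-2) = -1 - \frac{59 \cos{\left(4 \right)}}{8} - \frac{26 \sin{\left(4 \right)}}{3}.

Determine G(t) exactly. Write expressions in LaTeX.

G(t) = - \frac{20 t^{3} \sin{\left(2 t \right)} - 36 t^{2} \sin{\left(2 t \right)} + 30 t^{2} \cos{\left(2 t \right)} - 30 t \sin{\left(2 t \right)} - 36 t \cos{\left(2 t \right)} + 36 \sin{\left(2 t \right)} - 15 \cos{\left(2 t \right)} + 24}{24}

Integrate term by term and add the pieces.
A general antiderivative is - \frac{5 t^{3} \sin{\left(2 t \right)}}{6} + \frac{3 t^{2} \sin{\left(2 t \right)}}{2} - \frac{5 t^{2} \cos{\left(2 t \right)}}{4} + \frac{5 t \sin{\left(2 t \right)}}{4} + \frac{3 t \cos{\left(2 t \right)}}{2} - \frac{3 \sin{\left(2 t \right)}}{2} + \frac{5 \cos{\left(2 t \right)}}{8} + C.
The condition gives C = -1 - \frac{59 \cos{\left(4 \right)}}{8} - \frac{26 \sin{\left(4 \right)}}{3} - (- \frac{59 \cos{\left(4 \right)}}{8} - \frac{26 \sin{\left(4 \right)}}{3}) = -1.
So G(t) = - \frac{20 t^{3} \sin{\left(2 t \right)} - 36 t^{2} \sin{\left(2 t \right)} + 30 t^{2} \cos{\left(2 t \right)} - 30 t \sin{\left(2 t \right)} - 36 t \cos{\left(2 t \right)} + 36 \sin{\left(2 t \right)} - 15 \cos{\left(2 t \right)} + 24}{24}.
Check: d/dt[- \frac{20 t^{3} \sin{\left(2 t \right)} - 36 t^{2} \sin{\left(2 t \right)} + 30 t^{2} \cos{\left(2 t \right)} - 30 t \sin{\left(2 t \right)} - 36 t \cos{\left(2 t \right)} + 36 \sin{\left(2 t \right)} - 15 \cos{\left(2 t \right)} + 24}{24}] = - \frac{5 t^{3} \cos{\left(2 t \right)}}{3} + 3 t^{2} \cos{\left(2 t \right)} - \frac{3 \cos{\left(2 t \right)}}{2} = G'(t).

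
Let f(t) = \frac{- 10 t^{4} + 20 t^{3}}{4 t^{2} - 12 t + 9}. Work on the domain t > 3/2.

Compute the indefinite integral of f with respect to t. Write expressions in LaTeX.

f has the shape u'v + uv' for u = - \frac{5 t^{4}}{3} and v = \frac{1}{2 t - 3} — it is the derivative of the product u*v.
Check: d/dt[- \frac{5 t^{4}}{3 \left(2 t - 3\right)}] = \frac{- 10 t^{4} + 20 t^{3}}{4 t^{2} - 12 t + 9} = f(t).

F(t) = - \frac{5 t^{4}}{3 \left(2 t - 3\right)} + C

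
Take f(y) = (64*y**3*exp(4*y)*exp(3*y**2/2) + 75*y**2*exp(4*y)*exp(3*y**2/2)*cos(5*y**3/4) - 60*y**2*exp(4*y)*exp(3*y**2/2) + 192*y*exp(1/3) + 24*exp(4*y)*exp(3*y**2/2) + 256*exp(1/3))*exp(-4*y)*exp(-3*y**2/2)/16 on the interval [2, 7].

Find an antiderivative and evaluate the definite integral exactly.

Since d/dy undoes antidifferentiation here, F'(y) = f(y) is required of F(y).
F(y) = (12*y**4*exp(-1/3)*exp(4*y)*exp(3*y**2/2) - 15*y**3*exp(-1/3)*exp(4*y)*exp(3*y**2/2) + 18*y*exp(-1/3)*exp(4*y)*exp(3*y**2/2) + 15*exp(-1/3)*exp(4*y)*exp(3*y**2/2)*sin(5*y**3/4) + 8*exp(-1/3)*exp(4*y)*exp(3*y**2/2) - 48)*exp(1/3)*exp(-4*y)*exp(-3*y**2/2)/12 is an antiderivative of f.
Check: d/dy[(12*y**4*exp(-1/3)*exp(4*y)*exp(3*y**2/2) - 15*y**3*exp(-1/3)*exp(4*y)*exp(3*y**2/2) + 18*y*exp(-1/3)*exp(4*y)*exp(3*y**2/2) + 15*exp(-1/3)*exp(4*y)*exp(3*y**2/2)*sin(5*y**3/4) + 8*exp(-1/3)*exp(4*y)*exp(3*y**2/2) - 48)*exp(1/3)*exp(-4*y)*exp(-3*y**2/2)/12] = (64*y**3*exp(4*y)*exp(3*y**2/2) + 75*y**2*exp(4*y)*exp(3*y**2/2)*cos(5*y**3/4) - 60*y**2*exp(4*y)*exp(3*y**2/2) + 192*y*exp(1/3) + 24*exp(4*y)*exp(3*y**2/2) + 256*exp(1/3))*exp(-4*y)*exp(-3*y**2/2)/16 = f(y).
F(7) = -4*exp(-607/6) + 5*sin(1715/4)/4 + 23801/12; F(2) = 5*sin(10)/4 - 4*exp(-41/3) + 29/3.
Integral = F(7) - F(2) = -4*exp(-607/6) + 4*exp(-41/3) - 5*sin(10)/4 + 5*sin(1715/4)/4 + 7895/4.

Antiderivative: F(y) = (12*y**4*exp(-1/3)*exp(4*y)*exp(3*y**2/2) - 15*y**3*exp(-1/3)*exp(4*y)*exp(3*y**2/2) + 18*y*exp(-1/3)*exp(4*y)*exp(3*y**2/2) + 15*exp(-1/3)*exp(4*y)*exp(3*y**2/2)*sin(5*y**3/4) + 8*exp(-1/3)*exp(4*y)*exp(3*y**2/2) - 48)*exp(1/3)*exp(-4*y)*exp(-3*y**2/2)/12; value = -4*exp(-607/6) + 4*exp(-41/3) - 5*sin(10)/4 + 5*sin(1715/4)/4 + 7895/4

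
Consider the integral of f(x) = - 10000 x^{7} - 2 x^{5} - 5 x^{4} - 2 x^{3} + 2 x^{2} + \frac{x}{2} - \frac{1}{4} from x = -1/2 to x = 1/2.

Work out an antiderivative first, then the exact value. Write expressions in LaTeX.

Antiderivative: F(x) = - 1250 x^{8} - \frac{x^{6}}{3} - x^{5} - \frac{x^{4}}{2} + \frac{2 x^{3}}{3} + \frac{x^{2}}{4} - \frac{x}{4}; value = - \frac{7}{48}

Integrate term by term and add the pieces.
F(x) = - 1250 x^{8} - \frac{x^{6}}{3} - x^{5} - \frac{x^{4}}{2} + \frac{2 x^{3}}{3} + \frac{x^{2}}{4} - \frac{x}{4} is an antiderivative of f.
Check: d/dx[- 1250 x^{8} - \frac{x^{6}}{3} - x^{5} - \frac{x^{4}}{2} + \frac{2 x^{3}}{3} + \frac{x^{2}}{4} - \frac{x}{4}] = - 10000 x^{7} - 2 x^{5} - 5 x^{4} - 2 x^{3} + 2 x^{2} + \frac{x}{2} - \frac{1}{4} = f(x).
F(1/2) = - \frac{631}{128}; F(-1/2) = - \frac{1837}{384}.
Integral = F(1/2) - F(-1/2) = - \frac{7}{48}.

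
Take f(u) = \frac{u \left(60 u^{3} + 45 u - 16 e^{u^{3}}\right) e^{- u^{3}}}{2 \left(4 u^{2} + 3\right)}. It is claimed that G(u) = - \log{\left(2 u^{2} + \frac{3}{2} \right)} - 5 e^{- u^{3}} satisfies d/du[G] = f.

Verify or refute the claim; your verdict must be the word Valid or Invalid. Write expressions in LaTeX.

d/du[G] = \frac{60 u^{4} + 45 u^{2} - 8 u e^{u^{3}}}{4 u^{2} e^{u^{3}} + 3 e^{u^{3}}}
d/du[G] - f(u) = \frac{15 u^{2} e^{- u^{3}}}{2} != 0.

Invalid: d/du[G] - f = \frac{15 u^{2} e^{- u^{3}}}{2}, which is not 0.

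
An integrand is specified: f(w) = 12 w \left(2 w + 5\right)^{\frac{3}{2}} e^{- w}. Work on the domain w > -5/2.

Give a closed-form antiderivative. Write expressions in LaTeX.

An antiderivative is F(w) = - 24 w^{2} \sqrt{2 w + 5} e^{- w} - 120 w \sqrt{2 w + 5} e^{- w} - 150 \sqrt{2 w + 5} e^{- w}.

f has the shape u'v + uv' for u = - 6 \left(2 w + 5\right)^{\frac{5}{2}} and v = e^{- w} — it is the derivative of the product u*v.
Check: d/dw[- 24 w^{2} \sqrt{2 w + 5} e^{- w} - 120 w \sqrt{2 w + 5} e^{- w} - 150 \sqrt{2 w + 5} e^{- w}] = \frac{\left(48 w^{3} + 240 w^{2} + 300 w\right) e^{- w}}{\sqrt{2 w + 5}}, which equals f(w).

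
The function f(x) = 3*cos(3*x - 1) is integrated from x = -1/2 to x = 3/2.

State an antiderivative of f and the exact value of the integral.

For F(x) to be correct the identity F'(x) - f(x) = 0 must hold.
F(x) = sin(3*x - 1) is an antiderivative of f.
Check: d/dx[sin(3*x - 1)] = 3*cos(3*x - 1) = f(x).
F(3/2) = sin(7/2); F(-1/2) = -sin(5/2).
Integral = F(3/2) - F(-1/2) = sin(7/2) + sin(5/2).

Antiderivative: F(x) = sin(3*x - 1); value = sin(7/2) + sin(5/2)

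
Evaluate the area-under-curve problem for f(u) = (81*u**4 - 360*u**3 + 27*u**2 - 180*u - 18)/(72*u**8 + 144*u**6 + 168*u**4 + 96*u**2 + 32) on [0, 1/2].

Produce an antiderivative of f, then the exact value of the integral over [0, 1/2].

Recognize the product-rule pattern: f = v'r + vr' with v = 1/(2*u**4 + 2*u**2 + 4/3), r = 5/2 - 3*u/4, so integration by parts undoes it.
F(u) = 3*(10 - 3*u)/(8*(3*u**4 + 3*u**2 + 2)) is an antiderivative of f.
Check: d/du[3*(10 - 3*u)/(8*(3*u**4 + 3*u**2 + 2))] = (81*u**4 - 360*u**3 + 27*u**2 - 180*u - 18)/(72*u**8 + 144*u**6 + 168*u**4 + 96*u**2 + 32) = f(u).
F(1/2) = 51/47; F(0) = 15/8.
Integral = F(1/2) - F(0) = -297/376.

Antiderivative: F(u) = 3*(10 - 3*u)/(8*(3*u**4 + 3*u**2 + 2)); value = -297/376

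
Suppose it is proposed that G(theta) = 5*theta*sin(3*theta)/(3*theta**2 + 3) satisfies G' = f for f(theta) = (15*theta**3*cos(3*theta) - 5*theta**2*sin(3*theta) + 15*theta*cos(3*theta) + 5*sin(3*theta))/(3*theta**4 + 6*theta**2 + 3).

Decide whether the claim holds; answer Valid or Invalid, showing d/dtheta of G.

d/dtheta[G] = (15*theta**3*cos(3*theta) - 5*theta**2*sin(3*theta) + 15*theta*cos(3*theta) + 5*sin(3*theta))/(3*theta**4 + 6*theta**2 + 3)
This equals f(theta) exactly, so the claim holds.

Valid - differentiating G returns exactly f.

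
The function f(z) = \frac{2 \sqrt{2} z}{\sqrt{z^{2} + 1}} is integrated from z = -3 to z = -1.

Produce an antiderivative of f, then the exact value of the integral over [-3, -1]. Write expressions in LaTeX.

Antiderivative: F(z) = 2 \sqrt{2 z^{2} + 2}; value = 4 - 4 \sqrt{5}

f matches the chain-rule pattern g'(h)*h' with inner function h(z) = 2 z^{2} + 2; substituting u = h(z) collapses the integral.
F(z) = 2 \sqrt{2 z^{2} + 2} is an antiderivative of f.
Check: d/dz[2 \sqrt{2 z^{2} + 2}] = \frac{2 \sqrt{2} z}{\sqrt{z^{2} + 1}} = f(z).
F(-1) = 4; F(-3) = 4 \sqrt{5}.
Integral = F(-1) - F(-3) = 4 - 4 \sqrt{5}.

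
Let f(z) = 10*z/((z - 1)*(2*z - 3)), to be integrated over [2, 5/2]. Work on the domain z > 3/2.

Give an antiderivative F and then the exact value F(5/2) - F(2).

Factor the denominator ((z - 1)*(2*z - 3)) and decompose: f = 30/(2*z - 3) - 10/(z - 1); each piece integrates to a log, atan, or power term.
F(z) = 5*(3*log(z - 3/2) - 2*log(z - 1)) is an antiderivative of f.
Check: d/dz[5*(3*log(z - 3/2) - 2*log(z - 1))] = 10*z/(2*z**2 - 5*z + 3), which equals f(z).
F(5/2) = -10*log(3/2); F(2) = -15*log(2).
Integral = F(5/2) - F(2) = -10*log(3/2) + 15*log(2).

Antiderivative: F(z) = 5*(3*log(z - 3/2) - 2*log(z - 1)); value = -10*log(3/2) + 15*log(2)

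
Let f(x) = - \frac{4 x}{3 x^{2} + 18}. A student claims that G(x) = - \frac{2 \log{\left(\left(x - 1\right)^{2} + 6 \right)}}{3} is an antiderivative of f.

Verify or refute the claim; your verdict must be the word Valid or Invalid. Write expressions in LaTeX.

Invalid: d/dx[G] - f = \frac{- 4 x^{2} + 4 x + 24}{3 x^{4} - 6 x^{3} + 39 x^{2} - 36 x + 126}, which is not 0.

d/dx[G] = \frac{4 - 4 x}{3 x^{2} - 6 x + 21}
d/dx[G] - f(x) = \frac{- 4 x^{2} + 4 x + 24}{3 x^{4} - 6 x^{3} + 39 x^{2} - 36 x + 126} != 0.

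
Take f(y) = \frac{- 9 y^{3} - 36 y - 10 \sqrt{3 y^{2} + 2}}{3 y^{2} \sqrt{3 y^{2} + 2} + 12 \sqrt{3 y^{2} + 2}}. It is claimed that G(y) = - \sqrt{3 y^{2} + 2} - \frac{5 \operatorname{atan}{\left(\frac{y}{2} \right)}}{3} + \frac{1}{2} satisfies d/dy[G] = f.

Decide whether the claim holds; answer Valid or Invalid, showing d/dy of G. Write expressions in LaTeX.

d/dy[G] = \frac{- 9 y^{3} - 36 y - 10 \sqrt{3 y^{2} + 2}}{3 y^{2} \sqrt{3 y^{2} + 2} + 12 \sqrt{3 y^{2} + 2}}
This equals f(y) exactly, so the claim holds.

Valid - differentiating G returns exactly f.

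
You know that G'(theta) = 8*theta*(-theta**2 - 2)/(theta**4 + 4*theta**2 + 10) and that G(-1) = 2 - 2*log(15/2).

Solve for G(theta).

G(theta) = -2*(log(theta**4/2 + 2*theta**2 + 5) - 1)

The substitution u = theta**4/2 + 2*theta**2 + 5 works: G'(theta) is exactly (dG/du)*(du/dtheta) for that inner function.
A general antiderivative is -2*log(theta**4/2 + 2*theta**2 + 5) + C.
The condition gives C = 2 - 2*log(15/2) - (-2*log(15/2)) = 2.
So G(theta) = -2*(log(theta**4/2 + 2*theta**2 + 5) - 1).
Check: d/dtheta[-2*(log(theta**4/2 + 2*theta**2 + 5) - 1)] = (-8*theta**3 - 16*theta)/(theta**4 + 4*theta**2 + 10), which equals G'(theta).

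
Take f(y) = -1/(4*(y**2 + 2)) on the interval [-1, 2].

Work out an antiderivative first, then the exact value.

For F(y) to be correct the identity F'(y) - f(y) = 0 must hold.
F(y) = -sqrt(2)*atan(sqrt(2)*y/2)/8 is an antiderivative of f.
Check: d/dy[-sqrt(2)*atan(sqrt(2)*y/2)/8] = -1/(4*y**2 + 8), which equals f(y).
F(2) = -sqrt(2)*atan(sqrt(2))/8; F(-1) = sqrt(2)*atan(sqrt(2)/2)/8.
Integral = F(2) - F(-1) = -sqrt(2)*atan(sqrt(2))/8 - sqrt(2)*atan(sqrt(2)/2)/8.

Antiderivative: F(y) = -sqrt(2)*atan(sqrt(2)*y/2)/8; value = -sqrt(2)*atan(sqrt(2))/8 - sqrt(2)*atan(sqrt(2)/2)/8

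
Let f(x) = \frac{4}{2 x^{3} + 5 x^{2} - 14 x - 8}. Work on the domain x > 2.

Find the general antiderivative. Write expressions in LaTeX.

Factor the denominator (\left(x - 2\right) \left(x + 4\right) \left(2 x + 1\right)) and decompose: f = - \frac{16}{35 \left(2 x + 1\right)} + \frac{2}{21 \left(x + 4\right)} + \frac{2}{15 \left(x - 2\right)}; each piece integrates to a log, atan, or power term.
Check: d/dx[\frac{2 \log{\left(x - 2 \right)}}{15} - \frac{8 \log{\left(x + \frac{1}{2} \right)}}{35} + \frac{2 \log{\left(x + 4 \right)}}{21}] = \frac{4}{2 x^{3} + 5 x^{2} - 14 x - 8} = f(x).

F(x) = \frac{2 \log{\left(x - 2 \right)}}{15} - \frac{8 \log{\left(x + \frac{1}{2} \right)}}{35} + \frac{2 \log{\left(x + 4 \right)}}{21} + C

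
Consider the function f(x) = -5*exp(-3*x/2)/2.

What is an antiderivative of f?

Whatever form F(x) takes, F'(x) = f(x) is non-negotiable.
Check: d/dx[5*exp(-3*x/2)/3] = -5*exp(-3*x/2)/2 = f(x).

An antiderivative is F(x) = 5*exp(-3*x/2)/3.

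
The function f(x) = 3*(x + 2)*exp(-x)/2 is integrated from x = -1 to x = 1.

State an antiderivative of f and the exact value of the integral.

Antiderivative: F(x) = -3*(x + 3)*exp(-x)/2; value = -6*exp(-1) + 3*exp(1)

Recognize the product-rule pattern: f = u'v + uv' with u = -3*x/2 - 9/2, v = exp(-x), so integration by parts undoes it.
F(x) = -3*(x + 3)*exp(-x)/2 is an antiderivative of f.
Check: d/dx[-3*(x + 3)*exp(-x)/2] = (3*x + 6)*exp(-x)/2, which equals f(x).
F(1) = -6*exp(-1); F(-1) = -3*exp(1).
Integral = F(1) - F(-1) = -6*exp(-1) + 3*exp(1).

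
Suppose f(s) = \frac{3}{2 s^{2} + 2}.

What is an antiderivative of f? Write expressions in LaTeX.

Recover f(s) by differentiating a candidate F(s); any mismatch rules it out.
Check: d/ds[\frac{3 \operatorname{atan}{\left(s \right)}}{2}] = \frac{3}{2 s^{2} + 2} = f(s).

An antiderivative is F(s) = \frac{3 \operatorname{atan}{\left(s \right)}}{2}.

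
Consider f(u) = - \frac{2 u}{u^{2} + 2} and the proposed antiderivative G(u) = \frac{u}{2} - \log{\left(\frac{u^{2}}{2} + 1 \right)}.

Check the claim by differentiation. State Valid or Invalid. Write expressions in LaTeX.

d/du[G] = \frac{u^{2} - 4 u + 2}{2 u^{2} + 4}
d/du[G] - f(u) = \frac{1}{2} != 0.

Invalid: d/du[G] - f = \frac{1}{2}, which is not 0.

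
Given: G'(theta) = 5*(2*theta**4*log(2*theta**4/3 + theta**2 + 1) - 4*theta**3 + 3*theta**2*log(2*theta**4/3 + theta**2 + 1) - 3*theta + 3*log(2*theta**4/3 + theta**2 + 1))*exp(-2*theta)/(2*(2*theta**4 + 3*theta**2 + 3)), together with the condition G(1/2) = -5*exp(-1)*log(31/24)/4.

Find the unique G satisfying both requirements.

Recognize the product-rule pattern: G'(theta) = u'v + uv' with u = -5*exp(-2*theta)/4, v = log(2*theta**4/3 + theta**2 + 1), so integration by parts undoes it.
A general antiderivative is -5*exp(-2*theta)*log(2*theta**4/3 + theta**2 + 1)/4 + C.
The condition gives C = -5*exp(-1)*log(31/24)/4 - (-5*exp(-1)*log(31/24)/4) = 0.
So G(theta) = -5*exp(-2*theta)*log(2*theta**4/3 + theta**2 + 1)/4.
Check: d/dtheta[-5*exp(-2*theta)*log(2*theta**4/3 + theta**2 + 1)/4] = (10*theta**4*log(2*theta**4/3 + theta**2 + 1) - 20*theta**3 + 15*theta**2*log(2*theta**4/3 + theta**2 + 1) - 15*theta + 15*log(2*theta**4/3 + theta**2 + 1))/(4*theta**4*exp(2*theta) + 6*theta**2*exp(2*theta) + 6*exp(2*theta)), which equals G'(theta).

G(theta) = -5*exp(-2*theta)*log(2*theta**4/3 + theta**2 + 1)/4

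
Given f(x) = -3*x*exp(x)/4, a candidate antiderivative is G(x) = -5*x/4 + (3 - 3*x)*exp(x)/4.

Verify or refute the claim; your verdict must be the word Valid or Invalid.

d/dx[G] = -3*x*exp(x)/4 - 5/4
d/dx[G] - f(x) = -5/4 != 0.

Invalid: d/dx[G] - f = -5/4, which is not 0.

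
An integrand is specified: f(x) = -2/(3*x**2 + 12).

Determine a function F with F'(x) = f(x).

An antiderivative is F(x) = -atan(x/2)/3.

Any candidate F(x) must reproduce f(x) exactly when differentiated.
Check: d/dx[-atan(x/2)/3] = -2/(3*x**2 + 12) = f(x).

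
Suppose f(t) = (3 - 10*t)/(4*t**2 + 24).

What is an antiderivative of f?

Any candidate F(t) must reproduce f(t) exactly when differentiated.
Check: d/dt[-5*log(t**2 + 6)/4 + sqrt(6)*atan(sqrt(6)*t/6)/8] = (3 - 10*t)/(4*t**2 + 24) = f(t).

An antiderivative is F(t) = -5*log(t**2 + 6)/4 + sqrt(6)*atan(sqrt(6)*t/6)/8.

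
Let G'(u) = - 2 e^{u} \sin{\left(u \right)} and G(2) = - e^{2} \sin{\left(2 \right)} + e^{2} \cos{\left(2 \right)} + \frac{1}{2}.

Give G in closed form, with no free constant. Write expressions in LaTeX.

Differentiate the proposed G(u) back; it has to land on the given G'(u).
A general antiderivative is - e^{u} \sin{\left(u \right)} + e^{u} \cos{\left(u \right)} + C.
The condition gives C = - e^{2} \sin{\left(2 \right)} + e^{2} \cos{\left(2 \right)} + \frac{1}{2} - (- e^{2} \sin{\left(2 \right)} + e^{2} \cos{\left(2 \right)}) = \frac{1}{2}.
So G(u) = - e^{u} \sin{\left(u \right)} + e^{u} \cos{\left(u \right)} + \frac{1}{2}.
Check: d/du[- e^{u} \sin{\left(u \right)} + e^{u} \cos{\left(u \right)} + \frac{1}{2}] = - 2 e^{u} \sin{\left(u \right)} = G'(u).

G(u) = - e^{u} \sin{\left(u \right)} + e^{u} \cos{\left(u \right)} + \frac{1}{2}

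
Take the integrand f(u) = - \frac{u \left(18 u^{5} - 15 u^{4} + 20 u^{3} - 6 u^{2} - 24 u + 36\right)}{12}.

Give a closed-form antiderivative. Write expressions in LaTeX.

A first test for any F(u): its u-derivative must equal f(u) identically.
Check: d/du[\frac{u^{2} \left(- 36 u^{5} + 35 u^{4} - 56 u^{3} + 21 u^{2} + 112 u - 252\right)}{168}] = - \frac{3 u^{6}}{2} + \frac{5 u^{5}}{4} - \frac{5 u^{4}}{3} + \frac{u^{3}}{2} + 2 u^{2} - 3 u, which equals f(u).

An antiderivative is F(u) = \frac{u^{2} \left(- 36 u^{5} + 35 u^{4} - 56 u^{3} + 21 u^{2} + 112 u - 252\right)}{168}.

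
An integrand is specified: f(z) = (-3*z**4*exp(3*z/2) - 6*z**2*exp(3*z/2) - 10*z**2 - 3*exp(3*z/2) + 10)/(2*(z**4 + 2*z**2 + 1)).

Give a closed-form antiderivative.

An antiderivative is F(z) = -(z**2*exp(3*z/2) - 5*z + exp(3*z/2))/(z**2 + 1).

For F(z) to be correct the identity F'(z) - f(z) = 0 must hold.
Check: d/dz[-(z**2*exp(3*z/2) - 5*z + exp(3*z/2))/(z**2 + 1)] = (-3*z**4*exp(3*z/2) - 6*z**2*exp(3*z/2) - 10*z**2 - 3*exp(3*z/2) + 10)/(2*z**4 + 4*z**2 + 2), which equals f(z).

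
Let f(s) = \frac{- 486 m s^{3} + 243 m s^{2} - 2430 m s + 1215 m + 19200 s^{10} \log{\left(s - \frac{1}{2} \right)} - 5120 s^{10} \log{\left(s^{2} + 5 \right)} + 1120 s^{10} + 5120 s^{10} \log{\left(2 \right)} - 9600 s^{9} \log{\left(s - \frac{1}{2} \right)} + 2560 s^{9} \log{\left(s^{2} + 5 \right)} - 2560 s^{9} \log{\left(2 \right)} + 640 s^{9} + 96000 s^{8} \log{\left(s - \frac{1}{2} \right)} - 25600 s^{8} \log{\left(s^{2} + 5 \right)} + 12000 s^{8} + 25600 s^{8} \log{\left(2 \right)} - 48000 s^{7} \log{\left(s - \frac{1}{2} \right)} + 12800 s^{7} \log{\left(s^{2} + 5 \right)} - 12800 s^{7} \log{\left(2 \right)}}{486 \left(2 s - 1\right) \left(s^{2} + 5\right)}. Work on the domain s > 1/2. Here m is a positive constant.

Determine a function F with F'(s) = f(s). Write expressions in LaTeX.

An antiderivative is F(s) = - \frac{m s}{2} + \frac{200 s^{8} \log{\left(s - \frac{1}{2} \right)}}{81} - \frac{160 s^{8} \log{\left(s^{2} + 5 \right)}}{243} + \frac{160 s^{8} \log{\left(2 \right)}}{243}.

Whatever form F(s) takes, F'(s) = f(s) is non-negotiable.
Check: d/ds[- \frac{m s}{2} + \frac{200 s^{8} \log{\left(s - \frac{1}{2} \right)}}{81} - \frac{160 s^{8} \log{\left(s^{2} + 5 \right)}}{243} + \frac{160 s^{8} \log{\left(2 \right)}}{243}] = \frac{- 486 m s^{3} + 243 m s^{2} - 2430 m s + 1215 m + 19200 s^{10} \log{\left(s - \frac{1}{2} \right)} - 5120 s^{10} \log{\left(s^{2} + 5 \right)} + 1120 s^{10} + 5120 s^{10} \log{\left(2 \right)} - 9600 s^{9} \log{\left(s - \frac{1}{2} \right)} + 2560 s^{9} \log{\left(s^{2} + 5 \right)} - 2560 s^{9} \log{\left(2 \right)} + 640 s^{9} + 96000 s^{8} \log{\left(s - \frac{1}{2} \right)} - 25600 s^{8} \log{\left(s^{2} + 5 \right)} + 12000 s^{8} + 25600 s^{8} \log{\left(2 \right)} - 48000 s^{7} \log{\left(s - \frac{1}{2} \right)} + 12800 s^{7} \log{\left(s^{2} + 5 \right)} - 12800 s^{7} \log{\left(2 \right)}}{972 s^{3} - 486 s^{2} + 4860 s - 2430}, which equals f(s).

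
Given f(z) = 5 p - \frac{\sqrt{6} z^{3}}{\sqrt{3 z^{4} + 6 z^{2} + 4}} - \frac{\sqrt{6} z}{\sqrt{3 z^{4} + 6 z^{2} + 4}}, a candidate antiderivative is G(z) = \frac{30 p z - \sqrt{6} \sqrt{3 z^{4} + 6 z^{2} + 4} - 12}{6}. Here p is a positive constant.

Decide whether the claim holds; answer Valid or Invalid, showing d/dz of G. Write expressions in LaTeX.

d/dz[G] = \frac{5 p \sqrt{3 z^{4} + 6 z^{2} + 4} - \sqrt{6} z^{3} - \sqrt{6} z}{\sqrt{3 z^{4} + 6 z^{2} + 4}}
This equals f(z) exactly, so the claim holds.

Valid - the claim checks out under differentiation.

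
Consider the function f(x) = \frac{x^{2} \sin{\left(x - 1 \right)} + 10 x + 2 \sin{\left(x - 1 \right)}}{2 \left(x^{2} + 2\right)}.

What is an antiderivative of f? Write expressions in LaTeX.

Differentiate the proposed F(x) back; it has to land on f(x) exactly.
Check: d/dx[\frac{5 \log{\left(x^{2} + 2 \right)}}{2} - \frac{\cos{\left(x - 1 \right)}}{2}] = \frac{x^{2} \sin{\left(x - 1 \right)} + 10 x + 2 \sin{\left(x - 1 \right)}}{2 x^{2} + 4}, which equals f(x).

An antiderivative is F(x) = \frac{5 \log{\left(x^{2} + 2 \right)}}{2} - \frac{\cos{\left(x - 1 \right)}}{2}.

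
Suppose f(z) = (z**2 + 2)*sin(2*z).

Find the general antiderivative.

F(z) = -z**2*cos(2*z)/2 + z*sin(2*z)/2 - 3*cos(2*z)/4 + C

Recover f(z) by differentiating a candidate F(z); any mismatch rules it out.
Check: d/dz[-z**2*cos(2*z)/2 + z*sin(2*z)/2 - 3*cos(2*z)/4] = z**2*sin(2*z) + 2*sin(2*z), which equals f(z).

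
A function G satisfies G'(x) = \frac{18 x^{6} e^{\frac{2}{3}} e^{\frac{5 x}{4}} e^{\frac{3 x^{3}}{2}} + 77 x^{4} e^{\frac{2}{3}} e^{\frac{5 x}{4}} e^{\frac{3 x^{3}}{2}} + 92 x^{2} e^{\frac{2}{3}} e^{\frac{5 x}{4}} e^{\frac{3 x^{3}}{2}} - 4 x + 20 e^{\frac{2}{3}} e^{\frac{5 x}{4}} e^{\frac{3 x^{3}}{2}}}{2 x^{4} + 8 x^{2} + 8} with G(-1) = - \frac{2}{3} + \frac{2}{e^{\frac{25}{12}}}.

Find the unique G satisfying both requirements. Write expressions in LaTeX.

G(x) = 2 e^{\frac{2}{3}} e^{\frac{5 x}{4}} e^{\frac{3 x^{3}}{2}} - 1 + \frac{1}{x^{2} + 2}

Any candidate G(x) must reproduce the stated G'(x) exactly.
A general antiderivative is 2 e^{\frac{3 x^{3}}{2} + \frac{5 x}{4} + \frac{2}{3}} + \frac{1}{x^{2} + 2} + C.
The condition gives C = - \frac{2}{3} + \frac{2}{e^{\frac{25}{12}}} - (\frac{2}{e^{\frac{25}{12}}} + \frac{1}{3}) = -1.
So G(x) = 2 e^{\frac{2}{3}} e^{\frac{5 x}{4}} e^{\frac{3 x^{3}}{2}} - 1 + \frac{1}{x^{2} + 2}.
Check: d/dx[2 e^{\frac{2}{3}} e^{\frac{5 x}{4}} e^{\frac{3 x^{3}}{2}} - 1 + \frac{1}{x^{2} + 2}] = \frac{18 x^{6} e^{\frac{2}{3}} e^{\frac{5 x}{4}} e^{\frac{3 x^{3}}{2}} + 77 x^{4} e^{\frac{2}{3}} e^{\frac{5 x}{4}} e^{\frac{3 x^{3}}{2}} + 92 x^{2} e^{\frac{2}{3}} e^{\frac{5 x}{4}} e^{\frac{3 x^{3}}{2}} - 4 x + 20 e^{\frac{2}{3}} e^{\frac{5 x}{4}} e^{\frac{3 x^{3}}{2}}}{2 x^{4} + 8 x^{2} + 8} = G'(x).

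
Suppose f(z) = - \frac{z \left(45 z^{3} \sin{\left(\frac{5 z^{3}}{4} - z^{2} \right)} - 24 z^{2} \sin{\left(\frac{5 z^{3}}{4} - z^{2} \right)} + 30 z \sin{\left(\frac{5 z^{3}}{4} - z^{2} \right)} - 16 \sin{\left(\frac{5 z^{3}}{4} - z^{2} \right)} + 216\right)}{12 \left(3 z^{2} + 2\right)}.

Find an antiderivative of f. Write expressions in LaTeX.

An antiderivative is F(z) = - 3 \log{\left(3 z^{2} + 2 \right)} + \frac{\cos{\left(\frac{5 z^{3}}{4} - z^{2} \right)}}{3}.

Any candidate F(z) must reproduce f(z) exactly when differentiated.
Check: d/dz[- 3 \log{\left(3 z^{2} + 2 \right)} + \frac{\cos{\left(\frac{5 z^{3}}{4} - z^{2} \right)}}{3}] = \frac{- 45 z^{4} \sin{\left(\frac{5 z^{3}}{4} - z^{2} \right)} + 24 z^{3} \sin{\left(\frac{5 z^{3}}{4} - z^{2} \right)} - 30 z^{2} \sin{\left(\frac{5 z^{3}}{4} - z^{2} \right)} + 16 z \sin{\left(\frac{5 z^{3}}{4} - z^{2} \right)} - 216 z}{36 z^{2} + 24}, which equals f(z).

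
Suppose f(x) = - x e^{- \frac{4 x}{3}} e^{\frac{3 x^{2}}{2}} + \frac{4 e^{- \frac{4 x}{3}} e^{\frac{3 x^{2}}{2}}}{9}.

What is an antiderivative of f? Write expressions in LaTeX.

f matches the chain-rule pattern g'(h)*h' with inner function h(x) = \frac{3 x^{2}}{2} - \frac{4 x}{3}; substituting u = h(x) collapses the integral.
Check: d/dx[- \frac{e^{\frac{3 x^{2}}{2} - \frac{4 x}{3}}}{3}] = - x e^{- \frac{4 x}{3}} e^{\frac{3 x^{2}}{2}} + \frac{4 e^{- \frac{4 x}{3}} e^{\frac{3 x^{2}}{2}}}{9} = f(x).

An antiderivative is F(x) = - \frac{e^{\frac{3 x^{2}}{2} - \frac{4 x}{3}}}{3}.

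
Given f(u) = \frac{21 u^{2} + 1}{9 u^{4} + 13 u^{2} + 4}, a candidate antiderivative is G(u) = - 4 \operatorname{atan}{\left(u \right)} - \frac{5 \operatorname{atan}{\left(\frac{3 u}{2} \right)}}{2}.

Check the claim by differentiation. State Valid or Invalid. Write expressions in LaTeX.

d/du[G] = \frac{- 51 u^{2} - 31}{9 u^{4} + 13 u^{2} + 4}
d/du[G] - f(u) = - \frac{8}{u^{2} + 1} != 0.

Invalid: d/du[G] - f = - \frac{8}{u^{2} + 1}, which is not 0.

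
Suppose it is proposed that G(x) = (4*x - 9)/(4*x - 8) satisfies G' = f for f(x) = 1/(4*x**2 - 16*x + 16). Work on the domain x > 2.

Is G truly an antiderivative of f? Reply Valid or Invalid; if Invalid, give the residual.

Valid. The derivative of G reproduces f.

d/dx[G] = 1/(4*x**2 - 16*x + 16)
This equals f(x) exactly, so the claim holds.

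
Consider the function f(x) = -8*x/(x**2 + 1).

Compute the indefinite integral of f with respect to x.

F(x) = -4*log(x**2/2 + 1/2) + C

f matches the chain-rule pattern g'(h)*h' with inner function h(x) = x**2/2 + 1/2; substituting u = h(x) collapses the integral.
Check: d/dx[-4*log(x**2/2 + 1/2)] = -8*x/(x**2 + 1) = f(x).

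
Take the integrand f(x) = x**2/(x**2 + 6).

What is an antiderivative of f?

Since d/dx undoes antidifferentiation here, F'(x) = f(x) is required of F(x).
Check: d/dx[x - sqrt(6)*atan(sqrt(6)*x/6)] = x**2/(x**2 + 6) = f(x).

An antiderivative is F(x) = x - sqrt(6)*atan(sqrt(6)*x/6).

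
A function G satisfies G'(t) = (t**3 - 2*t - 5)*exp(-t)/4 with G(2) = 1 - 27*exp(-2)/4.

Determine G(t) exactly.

G(t) = (-t**3 - 3*t**2 - 4*t + 4*exp(t) + 1)*exp(-t)/4

G'(t) has the shape u'v + uv' for u = -t**3/4 - 3*t**2/4 - t + 1/4 and v = exp(-t) — it is the derivative of the product u*v.
A general antiderivative is (-t**3 - 3*t**2 - 4*t + 1)*exp(-t)/4 + C.
The condition gives C = 1 - 27*exp(-2)/4 - (-27*exp(-2)/4) = 1.
So G(t) = (-t**3 - 3*t**2 - 4*t + 4*exp(t) + 1)*exp(-t)/4.
Check: d/dt[(-t**3 - 3*t**2 - 4*t + 4*exp(t) + 1)*exp(-t)/4] = (t**3 - 2*t - 5)*exp(-t)/4 = G'(t).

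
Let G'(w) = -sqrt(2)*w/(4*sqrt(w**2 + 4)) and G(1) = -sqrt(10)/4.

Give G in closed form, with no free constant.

G'(w) matches the chain-rule pattern g'(h)*h' with inner function h(w) = w**2/2 + 2; substituting u = h(w) collapses the integral.
A general antiderivative is -sqrt(w**2/2 + 2)/2 + C.
The condition gives C = -sqrt(10)/4 - (-sqrt(10)/4) = 0.
So G(w) = -sqrt(2)*sqrt(w**2 + 4)/4.
Check: d/dw[-sqrt(2)*sqrt(w**2 + 4)/4] = -sqrt(2)*w/(4*sqrt(w**2 + 4)) = G'(w).

G(w) = -sqrt(2)*sqrt(w**2 + 4)/4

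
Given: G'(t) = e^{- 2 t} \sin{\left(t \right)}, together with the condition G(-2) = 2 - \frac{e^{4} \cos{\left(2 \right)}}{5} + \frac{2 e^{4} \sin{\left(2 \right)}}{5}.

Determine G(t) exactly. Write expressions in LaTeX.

For G(t) to be correct, d/dt[G] must agree with the stated G'(t) identically.
A general antiderivative is - \frac{2 e^{- 2 t} \sin{\left(t \right)}}{5} - \frac{e^{- 2 t} \cos{\left(t \right)}}{5} + C.
The condition gives C = 2 - \frac{e^{4} \cos{\left(2 \right)}}{5} + \frac{2 e^{4} \sin{\left(2 \right)}}{5} - (- \frac{e^{4} \cos{\left(2 \right)}}{5} + \frac{2 e^{4} \sin{\left(2 \right)}}{5}) = 2.
So G(t) = 2 - \frac{2 e^{- 2 t} \sin{\left(t \right)}}{5} - \frac{e^{- 2 t} \cos{\left(t \right)}}{5}.
Check: d/dt[2 - \frac{2 e^{- 2 t} \sin{\left(t \right)}}{5} - \frac{e^{- 2 t} \cos{\left(t \right)}}{5}] = e^{- 2 t} \sin{\left(t \right)} = G'(t).

G(t) = 2 - \frac{2 e^{- 2 t} \sin{\left(t \right)}}{5} - \frac{e^{- 2 t} \cos{\left(t \right)}}{5}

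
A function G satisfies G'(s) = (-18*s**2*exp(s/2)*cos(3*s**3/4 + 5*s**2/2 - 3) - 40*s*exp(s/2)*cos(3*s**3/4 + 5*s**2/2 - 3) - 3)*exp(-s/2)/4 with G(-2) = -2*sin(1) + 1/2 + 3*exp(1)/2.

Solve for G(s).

G(s) = (-4*exp(s/2)*sin(3*s**3/4 + 5*s**2/2 - 3) + exp(s/2) + 3)*exp(-s/2)/2

Recover the given G'(s) by differentiating a candidate G(s); any mismatch rules it out.
A general antiderivative is -2*sin(3*s**3/4 + 5*s**2/2 - 3) + 3*exp(-s/2)/2 + C.
The condition gives C = -2*sin(1) + 1/2 + 3*exp(1)/2 - (-2*sin(1) + 3*exp(1)/2) = 1/2.
So G(s) = (-4*exp(s/2)*sin(3*s**3/4 + 5*s**2/2 - 3) + exp(s/2) + 3)*exp(-s/2)/2.
Check: d/ds[(-4*exp(s/2)*sin(3*s**3/4 + 5*s**2/2 - 3) + exp(s/2) + 3)*exp(-s/2)/2] = (-18*s**2*exp(s/2)*cos(3*s**3/4 + 5*s**2/2 - 3) - 40*s*exp(s/2)*cos(3*s**3/4 + 5*s**2/2 - 3) - 3)*exp(-s/2)/4 = G'(s).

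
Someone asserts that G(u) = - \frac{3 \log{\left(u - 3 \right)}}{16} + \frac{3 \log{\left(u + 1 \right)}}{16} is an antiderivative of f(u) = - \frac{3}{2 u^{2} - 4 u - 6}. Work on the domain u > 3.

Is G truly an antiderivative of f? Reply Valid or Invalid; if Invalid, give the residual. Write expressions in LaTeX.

Invalid: d/du[G] - f = \frac{3}{4 u^{2} - 8 u - 12}, which is not 0.

d/du[G] = - \frac{3}{4 u^{2} - 8 u - 12}
d/du[G] - f(u) = \frac{3}{4 u^{2} - 8 u - 12} != 0.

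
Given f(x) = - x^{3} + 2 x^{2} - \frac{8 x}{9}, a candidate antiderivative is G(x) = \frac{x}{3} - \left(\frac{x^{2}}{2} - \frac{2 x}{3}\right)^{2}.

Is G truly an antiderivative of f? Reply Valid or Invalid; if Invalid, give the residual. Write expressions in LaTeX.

d/dx[G] = - x^{3} + 2 x^{2} - \frac{8 x}{9} + \frac{1}{3}
d/dx[G] - f(x) = \frac{1}{3} != 0.

Invalid: d/dx[G] - f = \frac{1}{3}, which is not 0.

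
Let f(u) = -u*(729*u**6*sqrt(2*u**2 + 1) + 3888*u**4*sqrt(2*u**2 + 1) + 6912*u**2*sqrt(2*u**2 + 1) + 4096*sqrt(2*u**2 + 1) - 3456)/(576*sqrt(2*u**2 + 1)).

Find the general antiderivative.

F(u) = -(6561*u**8 + 46656*u**6 + 124416*u**4 + 147456*u**2 - 124416*sqrt(2*u**2 + 1) + 65536)/41472 + C

For F(u) to be correct the identity F'(u) - f(u) = 0 must hold.
Check: d/du[-(6561*u**8 + 46656*u**6 + 124416*u**4 + 147456*u**2 - 124416*sqrt(2*u**2 + 1) + 65536)/41472] = (-729*u**7*sqrt(2*u**2 + 1) - 3888*u**5*sqrt(2*u**2 + 1) - 6912*u**3*sqrt(2*u**2 + 1) - 4096*u*sqrt(2*u**2 + 1) + 3456*u)/(576*sqrt(2*u**2 + 1)), which equals f(u).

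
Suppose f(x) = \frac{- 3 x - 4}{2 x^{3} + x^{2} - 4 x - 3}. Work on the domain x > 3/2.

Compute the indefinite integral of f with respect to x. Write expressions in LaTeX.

F(x) = - \frac{17 \log{\left(x - \frac{3}{2} \right)}}{25} + \frac{17 \log{\left(x + 1 \right)}}{25} - \frac{1}{5 x + 5} + C

The denominator factors as \left(x + 1\right)^{2} \left(2 x - 3\right); partial fractions split f into directly integrable pieces: - \frac{34}{25 \left(2 x - 3\right)} + \frac{17}{25 \left(x + 1\right)} + \frac{1}{5 \left(x + 1\right)^{2}}.
Check: d/dx[- \frac{17 \log{\left(x - \frac{3}{2} \right)}}{25} + \frac{17 \log{\left(x + 1 \right)}}{25} - \frac{1}{5 x + 5}] = \frac{- 3 x - 4}{2 x^{3} + x^{2} - 4 x - 3} = f(x).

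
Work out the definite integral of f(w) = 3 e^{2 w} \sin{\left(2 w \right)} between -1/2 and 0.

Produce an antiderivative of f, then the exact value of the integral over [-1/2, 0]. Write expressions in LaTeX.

Differentiate the proposed F(w) back; it has to land on f(w) exactly.
F(w) = \frac{3 e^{2 w} \sin{\left(2 w \right)}}{4} - \frac{3 e^{2 w} \cos{\left(2 w \right)}}{4} is an antiderivative of f.
Check: d/dw[\frac{3 e^{2 w} \sin{\left(2 w \right)}}{4} - \frac{3 e^{2 w} \cos{\left(2 w \right)}}{4}] = 3 e^{2 w} \sin{\left(2 w \right)} = f(w).
F(0) = - \frac{3}{4}; F(-1/2) = - \frac{3 \sin{\left(1 \right)}}{4 e} - \frac{3 \cos{\left(1 \right)}}{4 e}.
Integral = F(0) - F(-1/2) = - \frac{3}{4} + \frac{3 \cos{\left(1 \right)}}{4 e} + \frac{3 \sin{\left(1 \right)}}{4 e}.

Antiderivative: F(w) = \frac{3 e^{2 w} \sin{\left(2 w \right)}}{4} - \frac{3 e^{2 w} \cos{\left(2 w \right)}}{4}; value = - \frac{3}{4} + \frac{3 \cos{\left(1 \right)}}{4 e} + \frac{3 \sin{\left(1 \right)}}{4 e}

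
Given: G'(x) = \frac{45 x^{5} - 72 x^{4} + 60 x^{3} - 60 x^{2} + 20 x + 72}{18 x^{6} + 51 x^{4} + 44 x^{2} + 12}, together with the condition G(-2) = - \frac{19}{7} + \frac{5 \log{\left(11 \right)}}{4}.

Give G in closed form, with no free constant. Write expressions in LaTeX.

G(x) = \frac{15 x^{2} \log{\left(2 x^{2} + 3 \right)} - 12 x^{2} + 48 x + 10 \log{\left(2 x^{2} + 3 \right)} - 8}{4 \left(3 x^{2} + 2\right)}

Whatever form G(x) takes, its d/dx must return the stated G'(x).
A general antiderivative is \frac{2 x}{\frac{x^{2}}{2} + \frac{1}{3}} + \frac{5 \log{\left(2 x^{2} + 3 \right)}}{4} + C.
The condition gives C = - \frac{19}{7} + \frac{5 \log{\left(11 \right)}}{4} - (- \frac{12}{7} + \frac{5 \log{\left(11 \right)}}{4}) = -1.
So G(x) = \frac{15 x^{2} \log{\left(2 x^{2} + 3 \right)} - 12 x^{2} + 48 x + 10 \log{\left(2 x^{2} + 3 \right)} - 8}{4 \left(3 x^{2} + 2\right)}.
Check: d/dx[\frac{15 x^{2} \log{\left(2 x^{2} + 3 \right)} - 12 x^{2} + 48 x + 10 \log{\left(2 x^{2} + 3 \right)} - 8}{4 \left(3 x^{2} + 2\right)}] = \frac{45 x^{5} - 72 x^{4} + 60 x^{3} - 60 x^{2} + 20 x + 72}{18 x^{6} + 51 x^{4} + 44 x^{2} + 12} = G'(x).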